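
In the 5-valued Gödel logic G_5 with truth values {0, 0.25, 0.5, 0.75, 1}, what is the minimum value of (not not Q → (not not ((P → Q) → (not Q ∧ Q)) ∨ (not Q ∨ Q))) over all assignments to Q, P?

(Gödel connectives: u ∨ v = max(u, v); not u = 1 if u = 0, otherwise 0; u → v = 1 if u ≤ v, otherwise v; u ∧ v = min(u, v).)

0.25

The minimum is attained at Q = 0.25, P = 0:
  not Q: Gödel ¬ of 0.25 = 0 (operand ≠ 0)
  not not Q: Gödel ¬ of 0 = 1 (operand is 0)
  (P → Q): 0 ≤ 0.25, so result = 1
  not Q: Gödel ¬ of 0.25 = 0 (operand ≠ 0)
  (not Q ∧ Q) = min(0, 0.25) = 0
  ((P → Q) → (not Q ∧ Q)): 1 > 0, so result = 0
  not ((P → Q) → (not Q ∧ Q)): Gödel ¬ of 0 = 1 (operand is 0)
  not not ((P → Q) → (not Q ∧ Q)): Gödel ¬ of 1 = 0 (operand ≠ 0)
  not Q: Gödel ¬ of 0.25 = 0 (operand ≠ 0)
  (not Q ∨ Q) = max(0, 0.25) = 0.25
  (not not ((P → Q) → (not Q ∧ Q)) ∨ (not Q ∨ Q)) = max(0, 0.25) = 0.25
  (not not Q → (not not ((P → Q) → (not Q ∧ Q)) ∨ (not Q ∨ Q))): 1 > 0.25, so result = 0.25
Checking all 25 assignments confirms none give a value below 0.25.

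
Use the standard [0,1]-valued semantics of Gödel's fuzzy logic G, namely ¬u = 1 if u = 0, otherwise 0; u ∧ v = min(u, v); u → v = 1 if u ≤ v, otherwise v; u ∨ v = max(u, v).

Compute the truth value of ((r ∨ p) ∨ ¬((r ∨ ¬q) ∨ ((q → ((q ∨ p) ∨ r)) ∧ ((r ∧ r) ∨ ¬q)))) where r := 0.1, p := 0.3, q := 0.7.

(r ∨ p) = max(0.1, 0.3) = 0.3
¬q: Gödel ¬ of 0.7 = 0 (operand ≠ 0)
(r ∨ ¬q) = max(0.1, 0) = 0.1
(q ∨ p) = max(0.7, 0.3) = 0.7
((q ∨ p) ∨ r) = max(0.7, 0.1) = 0.7
(q → ((q ∨ p) ∨ r)): 0.7 ≤ 0.7, so result = 1
(r ∧ r) = min(0.1, 0.1) = 0.1
¬q: Gödel ¬ of 0.7 = 0 (operand ≠ 0)
((r ∧ r) ∨ ¬q) = max(0.1, 0) = 0.1
((q → ((q ∨ p) ∨ r)) ∧ ((r ∧ r) ∨ ¬q)) = min(1, 0.1) = 0.1
((r ∨ ¬q) ∨ ((q → ((q ∨ p) ∨ r)) ∧ ((r ∧ r) ∨ ¬q))) = max(0.1, 0.1) = 0.1
¬((r ∨ ¬q) ∨ ((q → ((q ∨ p) ∨ r)) ∧ ((r ∧ r) ∨ ¬q))): Gödel ¬ of 0.1 = 0 (operand ≠ 0)
((r ∨ p) ∨ ¬((r ∨ ¬q) ∨ ((q → ((q ∨ p) ∨ r)) ∧ ((r ∧ r) ∨ ¬q)))) = max(0.3, 0) = 0.3

0.30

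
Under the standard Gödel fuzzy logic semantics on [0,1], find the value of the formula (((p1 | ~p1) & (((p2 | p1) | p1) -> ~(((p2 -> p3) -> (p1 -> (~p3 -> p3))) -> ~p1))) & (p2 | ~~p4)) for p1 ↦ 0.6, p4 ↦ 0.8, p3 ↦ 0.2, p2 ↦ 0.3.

~p1: Gödel ¬ of 0.6 = 0 (operand ≠ 0)
(p1 | ~p1) = max(0.6, 0) = 0.6
(p2 | p1) = max(0.3, 0.6) = 0.6
((p2 | p1) | p1) = max(0.6, 0.6) = 0.6
(p2 -> p3): 0.3 > 0.2, so result = 0.2
~p3: Gödel ¬ of 0.2 = 0 (operand ≠ 0)
(~p3 -> p3): 0 ≤ 0.2, so result = 1
(p1 -> (~p3 -> p3)): 0.6 ≤ 1, so result = 1
((p2 -> p3) -> (p1 -> (~p3 -> p3))): 0.2 ≤ 1, so result = 1
~p1: Gödel ¬ of 0.6 = 0 (operand ≠ 0)
(((p2 -> p3) -> (p1 -> (~p3 -> p3))) -> ~p1): 1 > 0, so result = 0
~(((p2 -> p3) -> (p1 -> (~p3 -> p3))) -> ~p1): Gödel ¬ of 0 = 1 (operand is 0)
(((p2 | p1) | p1) -> ~(((p2 -> p3) -> (p1 -> (~p3 -> p3))) -> ~p1)): 0.6 ≤ 1, so result = 1
((p1 | ~p1) & (((p2 | p1) | p1) -> ~(((p2 -> p3) -> (p1 -> (~p3 -> p3))) -> ~p1))) = min(0.6, 1) = 0.6
~p4: Gödel ¬ of 0.8 = 0 (operand ≠ 0)
~~p4: Gödel ¬ of 0 = 1 (operand is 0)
(p2 | ~~p4) = max(0.3, 1) = 1
(((p1 | ~p1) & (((p2 | p1) | p1) -> ~(((p2 -> p3) -> (p1 -> (~p3 -> p3))) -> ~p1))) & (p2 | ~~p4)) = min(0.6, 1) = 0.6

0.60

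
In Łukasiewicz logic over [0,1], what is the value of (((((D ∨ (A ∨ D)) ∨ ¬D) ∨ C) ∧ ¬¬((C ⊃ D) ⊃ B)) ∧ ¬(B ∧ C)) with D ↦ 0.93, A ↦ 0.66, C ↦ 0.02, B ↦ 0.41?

0.41

(A ∨ D) = max(0.66, 0.93) = 0.93
(D ∨ (A ∨ D)) = max(0.93, 0.93) = 0.93
¬D: Łukasiewicz ¬ gives 1 − 0.93 = 0.07
((D ∨ (A ∨ D)) ∨ ¬D) = max(0.93, 0.07) = 0.93
(((D ∨ (A ∨ D)) ∨ ¬D) ∨ C) = max(0.93, 0.02) = 0.93
(C ⊃ D): min(1, 1 − 0.02 + 0.93) = 1
((C ⊃ D) ⊃ B): min(1, 1 − 1 + 0.41) = 0.41
¬((C ⊃ D) ⊃ B): Łukasiewicz ¬ gives 1 − 0.41 = 0.59
¬¬((C ⊃ D) ⊃ B): Łukasiewicz ¬ gives 1 − 0.59 = 0.41
((((D ∨ (A ∨ D)) ∨ ¬D) ∨ C) ∧ ¬¬((C ⊃ D) ⊃ B)) = min(0.93, 0.41) = 0.41
(B ∧ C) = min(0.41, 0.02) = 0.02
¬(B ∧ C): Łukasiewicz ¬ gives 1 − 0.02 = 0.98
(((((D ∨ (A ∨ D)) ∨ ¬D) ∨ C) ∧ ¬¬((C ⊃ D) ⊃ B)) ∧ ¬(B ∧ C)) = min(0.41, 0.98) = 0.41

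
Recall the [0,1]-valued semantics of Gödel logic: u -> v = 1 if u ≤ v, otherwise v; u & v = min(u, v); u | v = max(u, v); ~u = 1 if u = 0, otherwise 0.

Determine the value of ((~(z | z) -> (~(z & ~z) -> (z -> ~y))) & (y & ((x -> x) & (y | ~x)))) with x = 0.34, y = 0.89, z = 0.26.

0.89

(z | z) = max(0.26, 0.26) = 0.26
~(z | z): Gödel ¬ of 0.26 = 0 (operand ≠ 0)
~z: Gödel ¬ of 0.26 = 0 (operand ≠ 0)
(z & ~z) = min(0.26, 0) = 0
~(z & ~z): Gödel ¬ of 0 = 1 (operand is 0)
~y: Gödel ¬ of 0.89 = 0 (operand ≠ 0)
(z -> ~y): 0.26 > 0, so result = 0
(~(z & ~z) -> (z -> ~y)): 1 > 0, so result = 0
(~(z | z) -> (~(z & ~z) -> (z -> ~y))): 0 ≤ 0, so result = 1
(x -> x): 0.34 ≤ 0.34, so result = 1
~x: Gödel ¬ of 0.34 = 0 (operand ≠ 0)
(y | ~x) = max(0.89, 0) = 0.89
((x -> x) & (y | ~x)) = min(1, 0.89) = 0.89
(y & ((x -> x) & (y | ~x))) = min(0.89, 0.89) = 0.89
((~(z | z) -> (~(z & ~z) -> (z -> ~y))) & (y & ((x -> x) & (y | ~x)))) = min(1, 0.89) = 0.89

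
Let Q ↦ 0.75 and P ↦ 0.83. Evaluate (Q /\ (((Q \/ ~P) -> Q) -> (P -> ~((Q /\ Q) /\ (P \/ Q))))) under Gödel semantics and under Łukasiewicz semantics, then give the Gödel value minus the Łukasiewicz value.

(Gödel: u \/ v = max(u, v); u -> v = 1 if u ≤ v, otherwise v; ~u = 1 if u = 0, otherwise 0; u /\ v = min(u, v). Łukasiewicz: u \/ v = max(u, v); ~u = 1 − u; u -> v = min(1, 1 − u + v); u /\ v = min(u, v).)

-0.42

Gödel evaluation:
  ~P: Gödel ¬ of 0.83 = 0 (operand ≠ 0)
  (Q \/ ~P) = max(0.75, 0) = 0.75
  ((Q \/ ~P) -> Q): 0.75 ≤ 0.75, so result = 1
  (Q /\ Q) = min(0.75, 0.75) = 0.75
  (P \/ Q) = max(0.83, 0.75) = 0.83
  ((Q /\ Q) /\ (P \/ Q)) = min(0.75, 0.83) = 0.75
  ~((Q /\ Q) /\ (P \/ Q)): Gödel ¬ of 0.75 = 0 (operand ≠ 0)
  (P -> ~((Q /\ Q) /\ (P \/ Q))): 0.83 > 0, so result = 0
  (((Q \/ ~P) -> Q) -> (P -> ~((Q /\ Q) /\ (P \/ Q)))): 1 > 0, so result = 0
  (Q /\ (((Q \/ ~P) -> Q) -> (P -> ~((Q /\ Q) /\ (P \/ Q))))) = min(0.75, 0) = 0
  Gödel value = 0
Łukasiewicz evaluation:
  ~P: Łukasiewicz ¬ gives 1 − 0.83 = 0.17
  (Q \/ ~P) = max(0.75, 0.17) = 0.75
  ((Q \/ ~P) -> Q): min(1, 1 − 0.75 + 0.75) = 1
  (Q /\ Q) = min(0.75, 0.75) = 0.75
  (P \/ Q) = max(0.83, 0.75) = 0.83
  ((Q /\ Q) /\ (P \/ Q)) = min(0.75, 0.83) = 0.75
  ~((Q /\ Q) /\ (P \/ Q)): Łukasiewicz ¬ gives 1 − 0.75 = 0.25
  (P -> ~((Q /\ Q) /\ (P \/ Q))): min(1, 1 − 0.83 + 0.25) = 0.42
  (((Q \/ ~P) -> Q) -> (P -> ~((Q /\ Q) /\ (P \/ Q)))): min(1, 1 − 1 + 0.42) = 0.42
  (Q /\ (((Q \/ ~P) -> Q) -> (P -> ~((Q /\ Q) /\ (P \/ Q))))) = min(0.75, 0.42) = 0.42
  Łukasiewicz value = 0.42
Difference: 0 − 0.42 = -0.42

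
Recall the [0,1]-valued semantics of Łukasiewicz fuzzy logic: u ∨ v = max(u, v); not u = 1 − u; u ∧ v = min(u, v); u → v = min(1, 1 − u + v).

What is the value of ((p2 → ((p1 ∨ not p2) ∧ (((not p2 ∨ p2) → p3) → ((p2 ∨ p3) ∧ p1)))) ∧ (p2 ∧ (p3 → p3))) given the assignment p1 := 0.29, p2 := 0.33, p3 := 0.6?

0.33

not p2: Łukasiewicz ¬ gives 1 − 0.33 = 0.67
(p1 ∨ not p2) = max(0.29, 0.67) = 0.67
not p2: Łukasiewicz ¬ gives 1 − 0.33 = 0.67
(not p2 ∨ p2) = max(0.67, 0.33) = 0.67
((not p2 ∨ p2) → p3): min(1, 1 − 0.67 + 0.6) = 0.93
(p2 ∨ p3) = max(0.33, 0.6) = 0.6
((p2 ∨ p3) ∧ p1) = min(0.6, 0.29) = 0.29
(((not p2 ∨ p2) → p3) → ((p2 ∨ p3) ∧ p1)): min(1, 1 − 0.93 + 0.29) = 0.36
((p1 ∨ not p2) ∧ (((not p2 ∨ p2) → p3) → ((p2 ∨ p3) ∧ p1))) = min(0.67, 0.36) = 0.36
(p2 → ((p1 ∨ not p2) ∧ (((not p2 ∨ p2) → p3) → ((p2 ∨ p3) ∧ p1)))): min(1, 1 − 0.33 + 0.36) = 1
(p3 → p3): min(1, 1 − 0.6 + 0.6) = 1
(p2 ∧ (p3 → p3)) = min(0.33, 1) = 0.33
((p2 → ((p1 ∨ not p2) ∧ (((not p2 ∨ p2) → p3) → ((p2 ∨ p3) ∧ p1)))) ∧ (p2 ∧ (p3 → p3))) = min(1, 0.33) = 0.33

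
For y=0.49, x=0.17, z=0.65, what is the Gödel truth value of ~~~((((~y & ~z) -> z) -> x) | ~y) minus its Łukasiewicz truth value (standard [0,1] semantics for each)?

-0.49

Gödel evaluation:
  ~y: Gödel ¬ of 0.49 = 0 (operand ≠ 0)
  ~z: Gödel ¬ of 0.65 = 0 (operand ≠ 0)
  (~y & ~z) = min(0, 0) = 0
  ((~y & ~z) -> z): 0 ≤ 0.65, so result = 1
  (((~y & ~z) -> z) -> x): 1 > 0.17, so result = 0.17
  ~y: Gödel ¬ of 0.49 = 0 (operand ≠ 0)
  ((((~y & ~z) -> z) -> x) | ~y) = max(0.17, 0) = 0.17
  ~((((~y & ~z) -> z) -> x) | ~y): Gödel ¬ of 0.17 = 0 (operand ≠ 0)
  ~~((((~y & ~z) -> z) -> x) | ~y): Gödel ¬ of 0 = 1 (operand is 0)
  ~~~((((~y & ~z) -> z) -> x) | ~y): Gödel ¬ of 1 = 0 (operand ≠ 0)
  Gödel value = 0
Łukasiewicz evaluation:
  ~y: Łukasiewicz ¬ gives 1 − 0.49 = 0.51
  ~z: Łukasiewicz ¬ gives 1 − 0.65 = 0.35
  (~y & ~z) = min(0.51, 0.35) = 0.35
  ((~y & ~z) -> z): min(1, 1 − 0.35 + 0.65) = 1
  (((~y & ~z) -> z) -> x): min(1, 1 − 1 + 0.17) = 0.17
  ~y: Łukasiewicz ¬ gives 1 − 0.49 = 0.51
  ((((~y & ~z) -> z) -> x) | ~y) = max(0.17, 0.51) = 0.51
  ~((((~y & ~z) -> z) -> x) | ~y): Łukasiewicz ¬ gives 1 − 0.51 = 0.49
  ~~((((~y & ~z) -> z) -> x) | ~y): Łukasiewicz ¬ gives 1 − 0.49 = 0.51
  ~~~((((~y & ~z) -> z) -> x) | ~y): Łukasiewicz ¬ gives 1 − 0.51 = 0.49
  Łukasiewicz value = 0.49
Difference: 0 − 0.49 = -0.49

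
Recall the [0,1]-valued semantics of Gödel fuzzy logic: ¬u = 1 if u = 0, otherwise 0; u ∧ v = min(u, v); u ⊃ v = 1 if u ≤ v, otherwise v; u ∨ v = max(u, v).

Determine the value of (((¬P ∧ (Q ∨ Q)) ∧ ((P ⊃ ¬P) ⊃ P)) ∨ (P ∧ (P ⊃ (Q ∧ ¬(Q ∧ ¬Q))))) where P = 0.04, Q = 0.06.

¬P: Gödel ¬ of 0.04 = 0 (operand ≠ 0)
(Q ∨ Q) = max(0.06, 0.06) = 0.06
(¬P ∧ (Q ∨ Q)) = min(0, 0.06) = 0
¬P: Gödel ¬ of 0.04 = 0 (operand ≠ 0)
(P ⊃ ¬P): 0.04 > 0, so result = 0
((P ⊃ ¬P) ⊃ P): 0 ≤ 0.04, so result = 1
((¬P ∧ (Q ∨ Q)) ∧ ((P ⊃ ¬P) ⊃ P)) = min(0, 1) = 0
¬Q: Gödel ¬ of 0.06 = 0 (operand ≠ 0)
(Q ∧ ¬Q) = min(0.06, 0) = 0
¬(Q ∧ ¬Q): Gödel ¬ of 0 = 1 (operand is 0)
(Q ∧ ¬(Q ∧ ¬Q)) = min(0.06, 1) = 0.06
(P ⊃ (Q ∧ ¬(Q ∧ ¬Q))): 0.04 ≤ 0.06, so result = 1
(P ∧ (P ⊃ (Q ∧ ¬(Q ∧ ¬Q)))) = min(0.04, 1) = 0.04
(((¬P ∧ (Q ∨ Q)) ∧ ((P ⊃ ¬P) ⊃ P)) ∨ (P ∧ (P ⊃ (Q ∧ ¬(Q ∧ ¬Q))))) = max(0, 0.04) = 0.04

0.04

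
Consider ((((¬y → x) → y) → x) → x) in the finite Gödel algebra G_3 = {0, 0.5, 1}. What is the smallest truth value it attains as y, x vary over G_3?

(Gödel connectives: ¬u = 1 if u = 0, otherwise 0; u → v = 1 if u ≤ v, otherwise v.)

0.50

The minimum is attained at y = 0, x = 0.5:
  ¬y: Gödel ¬ of 0 = 1 (operand is 0)
  (¬y → x): 1 > 0.5, so result = 0.5
  ((¬y → x) → y): 0.5 > 0, so result = 0
  (((¬y → x) → y) → x): 0 ≤ 0.5, so result = 1
  ((((¬y → x) → y) → x) → x): 1 > 0.5, so result = 0.5
Checking all 9 assignments confirms none give a value below 0.50.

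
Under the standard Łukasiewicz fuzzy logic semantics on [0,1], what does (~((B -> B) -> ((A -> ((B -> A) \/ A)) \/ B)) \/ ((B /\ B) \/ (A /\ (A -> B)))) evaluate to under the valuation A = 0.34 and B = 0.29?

0.34

(B -> B): min(1, 1 − 0.29 + 0.29) = 1
(B -> A): min(1, 1 − 0.29 + 0.34) = 1
((B -> A) \/ A) = max(1, 0.34) = 1
(A -> ((B -> A) \/ A)): min(1, 1 − 0.34 + 1) = 1
((A -> ((B -> A) \/ A)) \/ B) = max(1, 0.29) = 1
((B -> B) -> ((A -> ((B -> A) \/ A)) \/ B)): min(1, 1 − 1 + 1) = 1
~((B -> B) -> ((A -> ((B -> A) \/ A)) \/ B)): Łukasiewicz ¬ gives 1 − 1 = 0
(B /\ B) = min(0.29, 0.29) = 0.29
(A -> B): min(1, 1 − 0.34 + 0.29) = 0.95
(A /\ (A -> B)) = min(0.34, 0.95) = 0.34
((B /\ B) \/ (A /\ (A -> B))) = max(0.29, 0.34) = 0.34
(~((B -> B) -> ((A -> ((B -> A) \/ A)) \/ B)) \/ ((B /\ B) \/ (A /\ (A -> B)))) = max(0, 0.34) = 0.34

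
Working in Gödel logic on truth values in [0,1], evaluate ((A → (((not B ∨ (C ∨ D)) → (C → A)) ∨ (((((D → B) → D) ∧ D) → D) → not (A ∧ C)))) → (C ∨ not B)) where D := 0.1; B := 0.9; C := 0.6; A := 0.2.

0.60

not B: Gödel ¬ of 0.9 = 0 (operand ≠ 0)
(C ∨ D) = max(0.6, 0.1) = 0.6
(not B ∨ (C ∨ D)) = max(0, 0.6) = 0.6
(C → A): 0.6 > 0.2, so result = 0.2
((not B ∨ (C ∨ D)) → (C → A)): 0.6 > 0.2, so result = 0.2
(D → B): 0.1 ≤ 0.9, so result = 1
((D → B) → D): 1 > 0.1, so result = 0.1
(((D → B) → D) ∧ D) = min(0.1, 0.1) = 0.1
((((D → B) → D) ∧ D) → D): 0.1 ≤ 0.1, so result = 1
(A ∧ C) = min(0.2, 0.6) = 0.2
not (A ∧ C): Gödel ¬ of 0.2 = 0 (operand ≠ 0)
(((((D → B) → D) ∧ D) → D) → not (A ∧ C)): 1 > 0, so result = 0
(((not B ∨ (C ∨ D)) → (C → A)) ∨ (((((D → B) → D) ∧ D) → D) → not (A ∧ C))) = max(0.2, 0) = 0.2
(A → (((not B ∨ (C ∨ D)) → (C → A)) ∨ (((((D → B) → D) ∧ D) → D) → not (A ∧ C)))): 0.2 ≤ 0.2, so result = 1
not B: Gödel ¬ of 0.9 = 0 (operand ≠ 0)
(C ∨ not B) = max(0.6, 0) = 0.6
((A → (((not B ∨ (C ∨ D)) → (C → A)) ∨ (((((D → B) → D) ∧ D) → D) → not (A ∧ C)))) → (C ∨ not B)): 1 > 0.6, so result = 0.6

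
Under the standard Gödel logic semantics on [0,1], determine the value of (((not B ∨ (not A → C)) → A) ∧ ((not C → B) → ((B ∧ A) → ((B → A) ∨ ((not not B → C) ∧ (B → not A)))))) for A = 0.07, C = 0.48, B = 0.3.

0.07

not B: Gödel ¬ of 0.3 = 0 (operand ≠ 0)
not A: Gödel ¬ of 0.07 = 0 (operand ≠ 0)
(not A → C): 0 ≤ 0.48, so result = 1
(not B ∨ (not A → C)) = max(0, 1) = 1
((not B ∨ (not A → C)) → A): 1 > 0.07, so result = 0.07
not C: Gödel ¬ of 0.48 = 0 (operand ≠ 0)
(not C → B): 0 ≤ 0.3, so result = 1
(B ∧ A) = min(0.3, 0.07) = 0.07
(B → A): 0.3 > 0.07, so result = 0.07
not B: Gödel ¬ of 0.3 = 0 (operand ≠ 0)
not not B: Gödel ¬ of 0 = 1 (operand is 0)
(not not B → C): 1 > 0.48, so result = 0.48
not A: Gödel ¬ of 0.07 = 0 (operand ≠ 0)
(B → not A): 0.3 > 0, so result = 0
((not not B → C) ∧ (B → not A)) = min(0.48, 0) = 0
((B → A) ∨ ((not not B → C) ∧ (B → not A))) = max(0.07, 0) = 0.07
((B ∧ A) → ((B → A) ∨ ((not not B → C) ∧ (B → not A)))): 0.07 ≤ 0.07, so result = 1
((not C → B) → ((B ∧ A) → ((B → A) ∨ ((not not B → C) ∧ (B → not A))))): 1 ≤ 1, so result = 1
(((not B ∨ (not A → C)) → A) ∧ ((not C → B) → ((B ∧ A) → ((B → A) ∨ ((not not B → C) ∧ (B → not A)))))) = min(0.07, 1) = 0.07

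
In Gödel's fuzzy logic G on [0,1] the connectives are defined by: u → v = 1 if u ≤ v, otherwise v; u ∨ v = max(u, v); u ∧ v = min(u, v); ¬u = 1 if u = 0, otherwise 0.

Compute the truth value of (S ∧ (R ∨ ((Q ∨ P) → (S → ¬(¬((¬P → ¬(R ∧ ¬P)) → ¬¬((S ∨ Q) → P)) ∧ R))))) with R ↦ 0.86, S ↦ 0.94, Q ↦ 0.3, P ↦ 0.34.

(Q ∨ P) = max(0.3, 0.34) = 0.34
¬P: Gödel ¬ of 0.34 = 0 (operand ≠ 0)
¬P: Gödel ¬ of 0.34 = 0 (operand ≠ 0)
(R ∧ ¬P) = min(0.86, 0) = 0
¬(R ∧ ¬P): Gödel ¬ of 0 = 1 (operand is 0)
(¬P → ¬(R ∧ ¬P)): 0 ≤ 1, so result = 1
(S ∨ Q) = max(0.94, 0.3) = 0.94
((S ∨ Q) → P): 0.94 > 0.34, so result = 0.34
¬((S ∨ Q) → P): Gödel ¬ of 0.34 = 0 (operand ≠ 0)
¬¬((S ∨ Q) → P): Gödel ¬ of 0 = 1 (operand is 0)
((¬P → ¬(R ∧ ¬P)) → ¬¬((S ∨ Q) → P)): 1 ≤ 1, so result = 1
¬((¬P → ¬(R ∧ ¬P)) → ¬¬((S ∨ Q) → P)): Gödel ¬ of 1 = 0 (operand ≠ 0)
(¬((¬P → ¬(R ∧ ¬P)) → ¬¬((S ∨ Q) → P)) ∧ R) = min(0, 0.86) = 0
¬(¬((¬P → ¬(R ∧ ¬P)) → ¬¬((S ∨ Q) → P)) ∧ R): Gödel ¬ of 0 = 1 (operand is 0)
(S → ¬(¬((¬P → ¬(R ∧ ¬P)) → ¬¬((S ∨ Q) → P)) ∧ R)): 0.94 ≤ 1, so result = 1
((Q ∨ P) → (S → ¬(¬((¬P → ¬(R ∧ ¬P)) → ¬¬((S ∨ Q) → P)) ∧ R))): 0.34 ≤ 1, so result = 1
(R ∨ ((Q ∨ P) → (S → ¬(¬((¬P → ¬(R ∧ ¬P)) → ¬¬((S ∨ Q) → P)) ∧ R)))) = max(0.86, 1) = 1
(S ∧ (R ∨ ((Q ∨ P) → (S → ¬(¬((¬P → ¬(R ∧ ¬P)) → ¬¬((S ∨ Q) → P)) ∧ R))))) = min(0.94, 1) = 0.94

0.94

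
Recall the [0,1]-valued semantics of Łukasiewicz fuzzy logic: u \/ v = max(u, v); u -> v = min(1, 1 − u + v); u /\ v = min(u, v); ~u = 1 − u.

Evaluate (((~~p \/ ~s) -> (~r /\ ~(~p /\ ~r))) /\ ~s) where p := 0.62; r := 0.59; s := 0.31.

0.69

~p: Łukasiewicz ¬ gives 1 − 0.62 = 0.38
~~p: Łukasiewicz ¬ gives 1 − 0.38 = 0.62
~s: Łukasiewicz ¬ gives 1 − 0.31 = 0.69
(~~p \/ ~s) = max(0.62, 0.69) = 0.69
~r: Łukasiewicz ¬ gives 1 − 0.59 = 0.41
~p: Łukasiewicz ¬ gives 1 − 0.62 = 0.38
~r: Łukasiewicz ¬ gives 1 − 0.59 = 0.41
(~p /\ ~r) = min(0.38, 0.41) = 0.38
~(~p /\ ~r): Łukasiewicz ¬ gives 1 − 0.38 = 0.62
(~r /\ ~(~p /\ ~r)) = min(0.41, 0.62) = 0.41
((~~p \/ ~s) -> (~r /\ ~(~p /\ ~r))): min(1, 1 − 0.69 + 0.41) = 0.72
~s: Łukasiewicz ¬ gives 1 − 0.31 = 0.69
(((~~p \/ ~s) -> (~r /\ ~(~p /\ ~r))) /\ ~s) = min(0.72, 0.69) = 0.69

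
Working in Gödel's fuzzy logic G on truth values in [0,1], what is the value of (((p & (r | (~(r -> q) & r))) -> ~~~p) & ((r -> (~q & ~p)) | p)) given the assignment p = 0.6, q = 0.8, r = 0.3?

0.00

(r -> q): 0.3 ≤ 0.8, so result = 1
~(r -> q): Gödel ¬ of 1 = 0 (operand ≠ 0)
(~(r -> q) & r) = min(0, 0.3) = 0
(r | (~(r -> q) & r)) = max(0.3, 0) = 0.3
(p & (r | (~(r -> q) & r))) = min(0.6, 0.3) = 0.3
~p: Gödel ¬ of 0.6 = 0 (operand ≠ 0)
~~p: Gödel ¬ of 0 = 1 (operand is 0)
~~~p: Gödel ¬ of 1 = 0 (operand ≠ 0)
((p & (r | (~(r -> q) & r))) -> ~~~p): 0.3 > 0, so result = 0
~q: Gödel ¬ of 0.8 = 0 (operand ≠ 0)
~p: Gödel ¬ of 0.6 = 0 (operand ≠ 0)
(~q & ~p) = min(0, 0) = 0
(r -> (~q & ~p)): 0.3 > 0, so result = 0
((r -> (~q & ~p)) | p) = max(0, 0.6) = 0.6
(((p & (r | (~(r -> q) & r))) -> ~~~p) & ((r -> (~q & ~p)) | p)) = min(0, 0.6) = 0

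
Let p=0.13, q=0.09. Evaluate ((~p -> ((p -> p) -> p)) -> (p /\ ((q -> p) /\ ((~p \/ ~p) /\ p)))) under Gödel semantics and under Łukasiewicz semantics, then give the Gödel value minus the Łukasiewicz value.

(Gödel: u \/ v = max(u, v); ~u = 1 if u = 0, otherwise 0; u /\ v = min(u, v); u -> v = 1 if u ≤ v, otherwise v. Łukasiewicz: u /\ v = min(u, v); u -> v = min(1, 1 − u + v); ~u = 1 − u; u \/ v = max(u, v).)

-0.87

Gödel evaluation:
  ~p: Gödel ¬ of 0.13 = 0 (operand ≠ 0)
  (p -> p): 0.13 ≤ 0.13, so result = 1
  ((p -> p) -> p): 1 > 0.13, so result = 0.13
  (~p -> ((p -> p) -> p)): 0 ≤ 0.13, so result = 1
  (q -> p): 0.09 ≤ 0.13, so result = 1
  ~p: Gödel ¬ of 0.13 = 0 (operand ≠ 0)
  ~p: Gödel ¬ of 0.13 = 0 (operand ≠ 0)
  (~p \/ ~p) = max(0, 0) = 0
  ((~p \/ ~p) /\ p) = min(0, 0.13) = 0
  ((q -> p) /\ ((~p \/ ~p) /\ p)) = min(1, 0) = 0
  (p /\ ((q -> p) /\ ((~p \/ ~p) /\ p))) = min(0.13, 0) = 0
  ((~p -> ((p -> p) -> p)) -> (p /\ ((q -> p) /\ ((~p \/ ~p) /\ p)))): 1 > 0, so result = 0
  Gödel value = 0
Łukasiewicz evaluation:
  ~p: Łukasiewicz ¬ gives 1 − 0.13 = 0.87
  (p -> p): min(1, 1 − 0.13 + 0.13) = 1
  ((p -> p) -> p): min(1, 1 − 1 + 0.13) = 0.13
  (~p -> ((p -> p) -> p)): min(1, 1 − 0.87 + 0.13) = 0.26
  (q -> p): min(1, 1 − 0.09 + 0.13) = 1
  ~p: Łukasiewicz ¬ gives 1 − 0.13 = 0.87
  ~p: Łukasiewicz ¬ gives 1 − 0.13 = 0.87
  (~p \/ ~p) = max(0.87, 0.87) = 0.87
  ((~p \/ ~p) /\ p) = min(0.87, 0.13) = 0.13
  ((q -> p) /\ ((~p \/ ~p) /\ p)) = min(1, 0.13) = 0.13
  (p /\ ((q -> p) /\ ((~p \/ ~p) /\ p))) = min(0.13, 0.13) = 0.13
  ((~p -> ((p -> p) -> p)) -> (p /\ ((q -> p) /\ ((~p \/ ~p) /\ p)))): min(1, 1 − 0.26 + 0.13) = 0.87
  Łukasiewicz value = 0.87
Difference: 0 − 0.87 = -0.87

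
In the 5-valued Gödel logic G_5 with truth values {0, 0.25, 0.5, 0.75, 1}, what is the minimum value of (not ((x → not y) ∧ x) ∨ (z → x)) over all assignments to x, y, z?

The minimum is attained at x = 0.25, y = 0, z = 0.5:
  not y: Gödel ¬ of 0 = 1 (operand is 0)
  (x → not y): 0.25 ≤ 1, so result = 1
  ((x → not y) ∧ x) = min(1, 0.25) = 0.25
  not ((x → not y) ∧ x): Gödel ¬ of 0.25 = 0 (operand ≠ 0)
  (z → x): 0.5 > 0.25, so result = 0.25
  (not ((x → not y) ∧ x) ∨ (z → x)) = max(0, 0.25) = 0.25
Checking all 125 assignments confirms none give a value below 0.25.

0.25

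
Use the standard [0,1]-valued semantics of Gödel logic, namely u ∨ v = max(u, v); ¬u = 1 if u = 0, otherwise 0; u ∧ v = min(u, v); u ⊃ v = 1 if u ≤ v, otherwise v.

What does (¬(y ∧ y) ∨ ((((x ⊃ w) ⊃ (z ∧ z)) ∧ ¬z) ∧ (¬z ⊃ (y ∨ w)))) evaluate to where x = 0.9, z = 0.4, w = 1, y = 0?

1.00

(y ∧ y) = min(0, 0) = 0
¬(y ∧ y): Gödel ¬ of 0 = 1 (operand is 0)
(x ⊃ w): 0.9 ≤ 1, so result = 1
(z ∧ z) = min(0.4, 0.4) = 0.4
((x ⊃ w) ⊃ (z ∧ z)): 1 > 0.4, so result = 0.4
¬z: Gödel ¬ of 0.4 = 0 (operand ≠ 0)
(((x ⊃ w) ⊃ (z ∧ z)) ∧ ¬z) = min(0.4, 0) = 0
¬z: Gödel ¬ of 0.4 = 0 (operand ≠ 0)
(y ∨ w) = max(0, 1) = 1
(¬z ⊃ (y ∨ w)): 0 ≤ 1, so result = 1
((((x ⊃ w) ⊃ (z ∧ z)) ∧ ¬z) ∧ (¬z ⊃ (y ∨ w))) = min(0, 1) = 0
(¬(y ∧ y) ∨ ((((x ⊃ w) ⊃ (z ∧ z)) ∧ ¬z) ∧ (¬z ⊃ (y ∨ w)))) = max(1, 0) = 1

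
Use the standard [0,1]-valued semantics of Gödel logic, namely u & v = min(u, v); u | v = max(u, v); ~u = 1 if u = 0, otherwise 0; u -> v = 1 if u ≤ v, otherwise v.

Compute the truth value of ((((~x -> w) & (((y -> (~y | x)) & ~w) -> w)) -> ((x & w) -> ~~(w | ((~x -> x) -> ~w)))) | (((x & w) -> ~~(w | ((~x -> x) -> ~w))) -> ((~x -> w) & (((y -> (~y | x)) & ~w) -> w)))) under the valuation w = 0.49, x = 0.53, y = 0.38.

1.00

~x: Gödel ¬ of 0.53 = 0 (operand ≠ 0)
(~x -> w): 0 ≤ 0.49, so result = 1
~y: Gödel ¬ of 0.38 = 0 (operand ≠ 0)
(~y | x) = max(0, 0.53) = 0.53
(y -> (~y | x)): 0.38 ≤ 0.53, so result = 1
~w: Gödel ¬ of 0.49 = 0 (operand ≠ 0)
((y -> (~y | x)) & ~w) = min(1, 0) = 0
(((y -> (~y | x)) & ~w) -> w): 0 ≤ 0.49, so result = 1
((~x -> w) & (((y -> (~y | x)) & ~w) -> w)) = min(1, 1) = 1
(x & w) = min(0.53, 0.49) = 0.49
~x: Gödel ¬ of 0.53 = 0 (operand ≠ 0)
(~x -> x): 0 ≤ 0.53, so result = 1
~w: Gödel ¬ of 0.49 = 0 (operand ≠ 0)
((~x -> x) -> ~w): 1 > 0, so result = 0
(w | ((~x -> x) -> ~w)) = max(0.49, 0) = 0.49
~(w | ((~x -> x) -> ~w)): Gödel ¬ of 0.49 = 0 (operand ≠ 0)
~~(w | ((~x -> x) -> ~w)): Gödel ¬ of 0 = 1 (operand is 0)
((x & w) -> ~~(w | ((~x -> x) -> ~w))): 0.49 ≤ 1, so result = 1
(((~x -> w) & (((y -> (~y | x)) & ~w) -> w)) -> ((x & w) -> ~~(w | ((~x -> x) -> ~w)))): 1 ≤ 1, so result = 1
(x & w) = min(0.53, 0.49) = 0.49
~x: Gödel ¬ of 0.53 = 0 (operand ≠ 0)
(~x -> x): 0 ≤ 0.53, so result = 1
~w: Gödel ¬ of 0.49 = 0 (operand ≠ 0)
((~x -> x) -> ~w): 1 > 0, so result = 0
(w | ((~x -> x) -> ~w)) = max(0.49, 0) = 0.49
~(w | ((~x -> x) -> ~w)): Gödel ¬ of 0.49 = 0 (operand ≠ 0)
~~(w | ((~x -> x) -> ~w)): Gödel ¬ of 0 = 1 (operand is 0)
((x & w) -> ~~(w | ((~x -> x) -> ~w))): 0.49 ≤ 1, so result = 1
~x: Gödel ¬ of 0.53 = 0 (operand ≠ 0)
(~x -> w): 0 ≤ 0.49, so result = 1
~y: Gödel ¬ of 0.38 = 0 (operand ≠ 0)
(~y | x) = max(0, 0.53) = 0.53
(y -> (~y | x)): 0.38 ≤ 0.53, so result = 1
~w: Gödel ¬ of 0.49 = 0 (operand ≠ 0)
((y -> (~y | x)) & ~w) = min(1, 0) = 0
(((y -> (~y | x)) & ~w) -> w): 0 ≤ 0.49, so result = 1
((~x -> w) & (((y -> (~y | x)) & ~w) -> w)) = min(1, 1) = 1
(((x & w) -> ~~(w | ((~x -> x) -> ~w))) -> ((~x -> w) & (((y -> (~y | x)) & ~w) -> w))): 1 ≤ 1, so result = 1
((((~x -> w) & (((y -> (~y | x)) & ~w) -> w)) -> ((x & w) -> ~~(w | ((~x -> x) -> ~w)))) | (((x & w) -> ~~(w | ((~x -> x) -> ~w))) -> ((~x -> w) & (((y -> (~y | x)) & ~w) -> w)))) = max(1, 1) = 1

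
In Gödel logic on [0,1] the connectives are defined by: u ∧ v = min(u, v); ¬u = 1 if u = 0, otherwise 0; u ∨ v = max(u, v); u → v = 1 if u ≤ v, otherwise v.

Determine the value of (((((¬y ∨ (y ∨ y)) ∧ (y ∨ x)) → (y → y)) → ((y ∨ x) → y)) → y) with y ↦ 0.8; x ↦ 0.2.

¬y: Gödel ¬ of 0.8 = 0 (operand ≠ 0)
(y ∨ y) = max(0.8, 0.8) = 0.8
(¬y ∨ (y ∨ y)) = max(0, 0.8) = 0.8
(y ∨ x) = max(0.8, 0.2) = 0.8
((¬y ∨ (y ∨ y)) ∧ (y ∨ x)) = min(0.8, 0.8) = 0.8
(y → y): 0.8 ≤ 0.8, so result = 1
(((¬y ∨ (y ∨ y)) ∧ (y ∨ x)) → (y → y)): 0.8 ≤ 1, so result = 1
(y ∨ x) = max(0.8, 0.2) = 0.8
((y ∨ x) → y): 0.8 ≤ 0.8, so result = 1
((((¬y ∨ (y ∨ y)) ∧ (y ∨ x)) → (y → y)) → ((y ∨ x) → y)): 1 ≤ 1, so result = 1
(((((¬y ∨ (y ∨ y)) ∧ (y ∨ x)) → (y → y)) → ((y ∨ x) → y)) → y): 1 > 0.8, so result = 0.8

0.80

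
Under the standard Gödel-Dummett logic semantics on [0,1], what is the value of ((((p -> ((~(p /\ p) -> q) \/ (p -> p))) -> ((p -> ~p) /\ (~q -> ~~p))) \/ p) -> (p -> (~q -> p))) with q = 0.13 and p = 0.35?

(p /\ p) = min(0.35, 0.35) = 0.35
~(p /\ p): Gödel ¬ of 0.35 = 0 (operand ≠ 0)
(~(p /\ p) -> q): 0 ≤ 0.13, so result = 1
(p -> p): 0.35 ≤ 0.35, so result = 1
((~(p /\ p) -> q) \/ (p -> p)) = max(1, 1) = 1
(p -> ((~(p /\ p) -> q) \/ (p -> p))): 0.35 ≤ 1, so result = 1
~p: Gödel ¬ of 0.35 = 0 (operand ≠ 0)
(p -> ~p): 0.35 > 0, so result = 0
~q: Gödel ¬ of 0.13 = 0 (operand ≠ 0)
~p: Gödel ¬ of 0.35 = 0 (operand ≠ 0)
~~p: Gödel ¬ of 0 = 1 (operand is 0)
(~q -> ~~p): 0 ≤ 1, so result = 1
((p -> ~p) /\ (~q -> ~~p)) = min(0, 1) = 0
((p -> ((~(p /\ p) -> q) \/ (p -> p))) -> ((p -> ~p) /\ (~q -> ~~p))): 1 > 0, so result = 0
(((p -> ((~(p /\ p) -> q) \/ (p -> p))) -> ((p -> ~p) /\ (~q -> ~~p))) \/ p) = max(0, 0.35) = 0.35
~q: Gödel ¬ of 0.13 = 0 (operand ≠ 0)
(~q -> p): 0 ≤ 0.35, so result = 1
(p -> (~q -> p)): 0.35 ≤ 1, so result = 1
((((p -> ((~(p /\ p) -> q) \/ (p -> p))) -> ((p -> ~p) /\ (~q -> ~~p))) \/ p) -> (p -> (~q -> p))): 0.35 ≤ 1, so result = 1

1.00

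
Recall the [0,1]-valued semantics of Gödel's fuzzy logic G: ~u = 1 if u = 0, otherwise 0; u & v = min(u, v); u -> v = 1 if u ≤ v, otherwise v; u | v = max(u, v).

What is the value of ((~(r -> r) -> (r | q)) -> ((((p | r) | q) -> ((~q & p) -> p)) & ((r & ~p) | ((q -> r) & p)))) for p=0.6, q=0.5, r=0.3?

(r -> r): 0.3 ≤ 0.3, so result = 1
~(r -> r): Gödel ¬ of 1 = 0 (operand ≠ 0)
(r | q) = max(0.3, 0.5) = 0.5
(~(r -> r) -> (r | q)): 0 ≤ 0.5, so result = 1
(p | r) = max(0.6, 0.3) = 0.6
((p | r) | q) = max(0.6, 0.5) = 0.6
~q: Gödel ¬ of 0.5 = 0 (operand ≠ 0)
(~q & p) = min(0, 0.6) = 0
((~q & p) -> p): 0 ≤ 0.6, so result = 1
(((p | r) | q) -> ((~q & p) -> p)): 0.6 ≤ 1, so result = 1
~p: Gödel ¬ of 0.6 = 0 (operand ≠ 0)
(r & ~p) = min(0.3, 0) = 0
(q -> r): 0.5 > 0.3, so result = 0.3
((q -> r) & p) = min(0.3, 0.6) = 0.3
((r & ~p) | ((q -> r) & p)) = max(0, 0.3) = 0.3
((((p | r) | q) -> ((~q & p) -> p)) & ((r & ~p) | ((q -> r) & p))) = min(1, 0.3) = 0.3
((~(r -> r) -> (r | q)) -> ((((p | r) | q) -> ((~q & p) -> p)) & ((r & ~p) | ((q -> r) & p)))): 1 > 0.3, so result = 0.3

0.30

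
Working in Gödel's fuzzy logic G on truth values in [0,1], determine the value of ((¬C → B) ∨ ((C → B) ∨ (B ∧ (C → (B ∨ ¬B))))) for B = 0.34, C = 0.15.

1.00

¬C: Gödel ¬ of 0.15 = 0 (operand ≠ 0)
(¬C → B): 0 ≤ 0.34, so result = 1
(C → B): 0.15 ≤ 0.34, so result = 1
¬B: Gödel ¬ of 0.34 = 0 (operand ≠ 0)
(B ∨ ¬B) = max(0.34, 0) = 0.34
(C → (B ∨ ¬B)): 0.15 ≤ 0.34, so result = 1
(B ∧ (C → (B ∨ ¬B))) = min(0.34, 1) = 0.34
((C → B) ∨ (B ∧ (C → (B ∨ ¬B)))) = max(1, 0.34) = 1
((¬C → B) ∨ ((C → B) ∨ (B ∧ (C → (B ∨ ¬B))))) = max(1, 1) = 1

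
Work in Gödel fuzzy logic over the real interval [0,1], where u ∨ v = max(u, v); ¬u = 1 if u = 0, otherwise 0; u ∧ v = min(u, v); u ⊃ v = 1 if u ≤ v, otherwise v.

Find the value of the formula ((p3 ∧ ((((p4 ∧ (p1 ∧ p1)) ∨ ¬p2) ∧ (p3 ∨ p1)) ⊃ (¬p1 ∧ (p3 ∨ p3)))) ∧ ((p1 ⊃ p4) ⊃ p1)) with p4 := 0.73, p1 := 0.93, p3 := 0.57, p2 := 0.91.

0.00

(p1 ∧ p1) = min(0.93, 0.93) = 0.93
(p4 ∧ (p1 ∧ p1)) = min(0.73, 0.93) = 0.73
¬p2: Gödel ¬ of 0.91 = 0 (operand ≠ 0)
((p4 ∧ (p1 ∧ p1)) ∨ ¬p2) = max(0.73, 0) = 0.73
(p3 ∨ p1) = max(0.57, 0.93) = 0.93
(((p4 ∧ (p1 ∧ p1)) ∨ ¬p2) ∧ (p3 ∨ p1)) = min(0.73, 0.93) = 0.73
¬p1: Gödel ¬ of 0.93 = 0 (operand ≠ 0)
(p3 ∨ p3) = max(0.57, 0.57) = 0.57
(¬p1 ∧ (p3 ∨ p3)) = min(0, 0.57) = 0
((((p4 ∧ (p1 ∧ p1)) ∨ ¬p2) ∧ (p3 ∨ p1)) ⊃ (¬p1 ∧ (p3 ∨ p3))): 0.73 > 0, so result = 0
(p3 ∧ ((((p4 ∧ (p1 ∧ p1)) ∨ ¬p2) ∧ (p3 ∨ p1)) ⊃ (¬p1 ∧ (p3 ∨ p3)))) = min(0.57, 0) = 0
(p1 ⊃ p4): 0.93 > 0.73, so result = 0.73
((p1 ⊃ p4) ⊃ p1): 0.73 ≤ 0.93, so result = 1
((p3 ∧ ((((p4 ∧ (p1 ∧ p1)) ∨ ¬p2) ∧ (p3 ∨ p1)) ⊃ (¬p1 ∧ (p3 ∨ p3)))) ∧ ((p1 ⊃ p4) ⊃ p1)) = min(0, 1) = 0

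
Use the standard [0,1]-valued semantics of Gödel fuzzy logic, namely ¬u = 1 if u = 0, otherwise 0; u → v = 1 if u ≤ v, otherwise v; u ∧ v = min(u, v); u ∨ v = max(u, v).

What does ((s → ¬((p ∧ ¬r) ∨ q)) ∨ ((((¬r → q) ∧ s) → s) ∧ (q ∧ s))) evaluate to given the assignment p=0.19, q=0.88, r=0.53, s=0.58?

¬r: Gödel ¬ of 0.53 = 0 (operand ≠ 0)
(p ∧ ¬r) = min(0.19, 0) = 0
((p ∧ ¬r) ∨ q) = max(0, 0.88) = 0.88
¬((p ∧ ¬r) ∨ q): Gödel ¬ of 0.88 = 0 (operand ≠ 0)
(s → ¬((p ∧ ¬r) ∨ q)): 0.58 > 0, so result = 0
¬r: Gödel ¬ of 0.53 = 0 (operand ≠ 0)
(¬r → q): 0 ≤ 0.88, so result = 1
((¬r → q) ∧ s) = min(1, 0.58) = 0.58
(((¬r → q) ∧ s) → s): 0.58 ≤ 0.58, so result = 1
(q ∧ s) = min(0.88, 0.58) = 0.58
((((¬r → q) ∧ s) → s) ∧ (q ∧ s)) = min(1, 0.58) = 0.58
((s → ¬((p ∧ ¬r) ∨ q)) ∨ ((((¬r → q) ∧ s) → s) ∧ (q ∧ s))) = max(0, 0.58) = 0.58

0.58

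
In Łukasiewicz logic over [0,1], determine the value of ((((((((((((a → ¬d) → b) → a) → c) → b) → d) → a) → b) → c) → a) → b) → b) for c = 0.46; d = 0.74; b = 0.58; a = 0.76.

0.98

¬d: Łukasiewicz ¬ gives 1 − 0.74 = 0.26
(a → ¬d): min(1, 1 − 0.76 + 0.26) = 0.5
((a → ¬d) → b): min(1, 1 − 0.5 + 0.58) = 1
(((a → ¬d) → b) → a): min(1, 1 − 1 + 0.76) = 0.76
((((a → ¬d) → b) → a) → c): min(1, 1 − 0.76 + 0.46) = 0.7
(((((a → ¬d) → b) → a) → c) → b): min(1, 1 − 0.7 + 0.58) = 0.88
((((((a → ¬d) → b) → a) → c) → b) → d): min(1, 1 − 0.88 + 0.74) = 0.86
(((((((a → ¬d) → b) → a) → c) → b) → d) → a): min(1, 1 − 0.86 + 0.76) = 0.9
((((((((a → ¬d) → b) → a) → c) → b) → d) → a) → b): min(1, 1 − 0.9 + 0.58) = 0.68
(((((((((a → ¬d) → b) → a) → c) → b) → d) → a) → b) → c): min(1, 1 − 0.68 + 0.46) = 0.78
((((((((((a → ¬d) → b) → a) → c) → b) → d) → a) → b) → c) → a): min(1, 1 − 0.78 + 0.76) = 0.98
(((((((((((a → ¬d) → b) → a) → c) → b) → d) → a) → b) → c) → a) → b): min(1, 1 − 0.98 + 0.58) = 0.6
((((((((((((a → ¬d) → b) → a) → c) → b) → d) → a) → b) → c) → a) → b) → b): min(1, 1 − 0.6 + 0.58) = 0.98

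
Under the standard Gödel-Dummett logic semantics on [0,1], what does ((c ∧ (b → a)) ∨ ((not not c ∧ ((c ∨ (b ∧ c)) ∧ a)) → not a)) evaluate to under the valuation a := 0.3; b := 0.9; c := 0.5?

0.30

(b → a): 0.9 > 0.3, so result = 0.3
(c ∧ (b → a)) = min(0.5, 0.3) = 0.3
not c: Gödel ¬ of 0.5 = 0 (operand ≠ 0)
not not c: Gödel ¬ of 0 = 1 (operand is 0)
(b ∧ c) = min(0.9, 0.5) = 0.5
(c ∨ (b ∧ c)) = max(0.5, 0.5) = 0.5
((c ∨ (b ∧ c)) ∧ a) = min(0.5, 0.3) = 0.3
(not not c ∧ ((c ∨ (b ∧ c)) ∧ a)) = min(1, 0.3) = 0.3
not a: Gödel ¬ of 0.3 = 0 (operand ≠ 0)
((not not c ∧ ((c ∨ (b ∧ c)) ∧ a)) → not a): 0.3 > 0, so result = 0
((c ∧ (b → a)) ∨ ((not not c ∧ ((c ∨ (b ∧ c)) ∧ a)) → not a)) = max(0.3, 0) = 0.3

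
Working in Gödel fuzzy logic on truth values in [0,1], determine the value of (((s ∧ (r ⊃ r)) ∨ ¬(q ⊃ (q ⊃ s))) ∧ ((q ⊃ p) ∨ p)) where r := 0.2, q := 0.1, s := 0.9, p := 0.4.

(r ⊃ r): 0.2 ≤ 0.2, so result = 1
(s ∧ (r ⊃ r)) = min(0.9, 1) = 0.9
(q ⊃ s): 0.1 ≤ 0.9, so result = 1
(q ⊃ (q ⊃ s)): 0.1 ≤ 1, so result = 1
¬(q ⊃ (q ⊃ s)): Gödel ¬ of 1 = 0 (operand ≠ 0)
((s ∧ (r ⊃ r)) ∨ ¬(q ⊃ (q ⊃ s))) = max(0.9, 0) = 0.9
(q ⊃ p): 0.1 ≤ 0.4, so result = 1
((q ⊃ p) ∨ p) = max(1, 0.4) = 1
(((s ∧ (r ⊃ r)) ∨ ¬(q ⊃ (q ⊃ s))) ∧ ((q ⊃ p) ∨ p)) = min(0.9, 1) = 0.9

0.90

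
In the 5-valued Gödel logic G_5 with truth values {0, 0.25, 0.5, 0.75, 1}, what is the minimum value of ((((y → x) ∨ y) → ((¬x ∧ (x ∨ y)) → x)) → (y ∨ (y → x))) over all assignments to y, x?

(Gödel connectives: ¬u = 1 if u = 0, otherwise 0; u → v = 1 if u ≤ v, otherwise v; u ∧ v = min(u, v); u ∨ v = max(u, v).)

0.50

The minimum is attained at y = 0.5, x = 0.25:
  (y → x): 0.5 > 0.25, so result = 0.25
  ((y → x) ∨ y) = max(0.25, 0.5) = 0.5
  ¬x: Gödel ¬ of 0.25 = 0 (operand ≠ 0)
  (x ∨ y) = max(0.25, 0.5) = 0.5
  (¬x ∧ (x ∨ y)) = min(0, 0.5) = 0
  ((¬x ∧ (x ∨ y)) → x): 0 ≤ 0.25, so result = 1
  (((y → x) ∨ y) → ((¬x ∧ (x ∨ y)) → x)): 0.5 ≤ 1, so result = 1
  (y → x): 0.5 > 0.25, so result = 0.25
  (y ∨ (y → x)) = max(0.5, 0.25) = 0.5
  ((((y → x) ∨ y) → ((¬x ∧ (x ∨ y)) → x)) → (y ∨ (y → x))): 1 > 0.5, so result = 0.5
Checking all 25 assignments confirms none give a value below 0.50.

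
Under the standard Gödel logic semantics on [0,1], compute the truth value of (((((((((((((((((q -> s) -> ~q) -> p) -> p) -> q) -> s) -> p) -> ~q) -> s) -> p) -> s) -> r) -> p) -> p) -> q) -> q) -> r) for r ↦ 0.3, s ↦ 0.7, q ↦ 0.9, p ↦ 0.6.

(q -> s): 0.9 > 0.7, so result = 0.7
~q: Gödel ¬ of 0.9 = 0 (operand ≠ 0)
((q -> s) -> ~q): 0.7 > 0, so result = 0
(((q -> s) -> ~q) -> p): 0 ≤ 0.6, so result = 1
((((q -> s) -> ~q) -> p) -> p): 1 > 0.6, so result = 0.6
(((((q -> s) -> ~q) -> p) -> p) -> q): 0.6 ≤ 0.9, so result = 1
((((((q -> s) -> ~q) -> p) -> p) -> q) -> s): 1 > 0.7, so result = 0.7
(((((((q -> s) -> ~q) -> p) -> p) -> q) -> s) -> p): 0.7 > 0.6, so result = 0.6
~q: Gödel ¬ of 0.9 = 0 (operand ≠ 0)
((((((((q -> s) -> ~q) -> p) -> p) -> q) -> s) -> p) -> ~q): 0.6 > 0, so result = 0
(((((((((q -> s) -> ~q) -> p) -> p) -> q) -> s) -> p) -> ~q) -> s): 0 ≤ 0.7, so result = 1
((((((((((q -> s) -> ~q) -> p) -> p) -> q) -> s) -> p) -> ~q) -> s) -> p): 1 > 0.6, so result = 0.6
(((((((((((q -> s) -> ~q) -> p) -> p) -> q) -> s) -> p) -> ~q) -> s) -> p) -> s): 0.6 ≤ 0.7, so result = 1
((((((((((((q -> s) -> ~q) -> p) -> p) -> q) -> s) -> p) -> ~q) -> s) -> p) -> s) -> r): 1 > 0.3, so result = 0.3
(((((((((((((q -> s) -> ~q) -> p) -> p) -> q) -> s) -> p) -> ~q) -> s) -> p) -> s) -> r) -> p): 0.3 ≤ 0.6, so result = 1
((((((((((((((q -> s) -> ~q) -> p) -> p) -> q) -> s) -> p) -> ~q) -> s) -> p) -> s) -> r) -> p) -> p): 1 > 0.6, so result = 0.6
(((((((((((((((q -> s) -> ~q) -> p) -> p) -> q) -> s) -> p) -> ~q) -> s) -> p) -> s) -> r) -> p) -> p) -> q): 0.6 ≤ 0.9, so result = 1
((((((((((((((((q -> s) -> ~q) -> p) -> p) -> q) -> s) -> p) -> ~q) -> s) -> p) -> s) -> r) -> p) -> p) -> q) -> q): 1 > 0.9, so result = 0.9
(((((((((((((((((q -> s) -> ~q) -> p) -> p) -> q) -> s) -> p) -> ~q) -> s) -> p) -> s) -> r) -> p) -> p) -> q) -> q) -> r): 0.9 > 0.3, so result = 0.3

0.30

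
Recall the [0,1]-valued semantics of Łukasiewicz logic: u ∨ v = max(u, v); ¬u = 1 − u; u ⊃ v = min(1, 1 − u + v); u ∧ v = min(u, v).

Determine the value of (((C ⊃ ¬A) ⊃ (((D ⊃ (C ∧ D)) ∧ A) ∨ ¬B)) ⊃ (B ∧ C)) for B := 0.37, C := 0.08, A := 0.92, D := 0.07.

¬A: Łukasiewicz ¬ gives 1 − 0.92 = 0.08
(C ⊃ ¬A): min(1, 1 − 0.08 + 0.08) = 1
(C ∧ D) = min(0.08, 0.07) = 0.07
(D ⊃ (C ∧ D)): min(1, 1 − 0.07 + 0.07) = 1
((D ⊃ (C ∧ D)) ∧ A) = min(1, 0.92) = 0.92
¬B: Łukasiewicz ¬ gives 1 − 0.37 = 0.63
(((D ⊃ (C ∧ D)) ∧ A) ∨ ¬B) = max(0.92, 0.63) = 0.92
((C ⊃ ¬A) ⊃ (((D ⊃ (C ∧ D)) ∧ A) ∨ ¬B)): min(1, 1 − 1 + 0.92) = 0.92
(B ∧ C) = min(0.37, 0.08) = 0.08
(((C ⊃ ¬A) ⊃ (((D ⊃ (C ∧ D)) ∧ A) ∨ ¬B)) ⊃ (B ∧ C)): min(1, 1 − 0.92 + 0.08) = 0.16

0.16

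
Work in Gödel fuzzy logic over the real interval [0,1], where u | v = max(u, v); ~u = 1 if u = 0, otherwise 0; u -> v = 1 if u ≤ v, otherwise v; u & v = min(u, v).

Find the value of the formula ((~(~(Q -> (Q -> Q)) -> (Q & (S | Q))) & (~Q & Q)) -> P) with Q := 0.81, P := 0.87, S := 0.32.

1.00

(Q -> Q): 0.81 ≤ 0.81, so result = 1
(Q -> (Q -> Q)): 0.81 ≤ 1, so result = 1
~(Q -> (Q -> Q)): Gödel ¬ of 1 = 0 (operand ≠ 0)
(S | Q) = max(0.32, 0.81) = 0.81
(Q & (S | Q)) = min(0.81, 0.81) = 0.81
(~(Q -> (Q -> Q)) -> (Q & (S | Q))): 0 ≤ 0.81, so result = 1
~(~(Q -> (Q -> Q)) -> (Q & (S | Q))): Gödel ¬ of 1 = 0 (operand ≠ 0)
~Q: Gödel ¬ of 0.81 = 0 (operand ≠ 0)
(~Q & Q) = min(0, 0.81) = 0
(~(~(Q -> (Q -> Q)) -> (Q & (S | Q))) & (~Q & Q)) = min(0, 0) = 0
((~(~(Q -> (Q -> Q)) -> (Q & (S | Q))) & (~Q & Q)) -> P): 0 ≤ 0.87, so result = 1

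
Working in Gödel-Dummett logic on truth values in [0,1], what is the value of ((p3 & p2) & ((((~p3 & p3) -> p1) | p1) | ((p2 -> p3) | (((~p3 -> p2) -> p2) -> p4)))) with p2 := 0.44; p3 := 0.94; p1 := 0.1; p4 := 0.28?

0.44

(p3 & p2) = min(0.94, 0.44) = 0.44
~p3: Gödel ¬ of 0.94 = 0 (operand ≠ 0)
(~p3 & p3) = min(0, 0.94) = 0
((~p3 & p3) -> p1): 0 ≤ 0.1, so result = 1
(((~p3 & p3) -> p1) | p1) = max(1, 0.1) = 1
(p2 -> p3): 0.44 ≤ 0.94, so result = 1
~p3: Gödel ¬ of 0.94 = 0 (operand ≠ 0)
(~p3 -> p2): 0 ≤ 0.44, so result = 1
((~p3 -> p2) -> p2): 1 > 0.44, so result = 0.44
(((~p3 -> p2) -> p2) -> p4): 0.44 > 0.28, so result = 0.28
((p2 -> p3) | (((~p3 -> p2) -> p2) -> p4)) = max(1, 0.28) = 1
((((~p3 & p3) -> p1) | p1) | ((p2 -> p3) | (((~p3 -> p2) -> p2) -> p4))) = max(1, 1) = 1
((p3 & p2) & ((((~p3 & p3) -> p1) | p1) | ((p2 -> p3) | (((~p3 -> p2) -> p2) -> p4)))) = min(0.44, 1) = 0.44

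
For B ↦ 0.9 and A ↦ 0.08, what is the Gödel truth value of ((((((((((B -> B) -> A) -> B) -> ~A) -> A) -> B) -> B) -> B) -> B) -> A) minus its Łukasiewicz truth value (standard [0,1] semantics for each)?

-0.10

Gödel evaluation:
  (B -> B): 0.9 ≤ 0.9, so result = 1
  ((B -> B) -> A): 1 > 0.08, so result = 0.08
  (((B -> B) -> A) -> B): 0.08 ≤ 0.9, so result = 1
  ~A: Gödel ¬ of 0.08 = 0 (operand ≠ 0)
  ((((B -> B) -> A) -> B) -> ~A): 1 > 0, so result = 0
  (((((B -> B) -> A) -> B) -> ~A) -> A): 0 ≤ 0.08, so result = 1
  ((((((B -> B) -> A) -> B) -> ~A) -> A) -> B): 1 > 0.9, so result = 0.9
  (((((((B -> B) -> A) -> B) -> ~A) -> A) -> B) -> B): 0.9 ≤ 0.9, so result = 1
  ((((((((B -> B) -> A) -> B) -> ~A) -> A) -> B) -> B) -> B): 1 > 0.9, so result = 0.9
  (((((((((B -> B) -> A) -> B) -> ~A) -> A) -> B) -> B) -> B) -> B): 0.9 ≤ 0.9, so result = 1
  ((((((((((B -> B) -> A) -> B) -> ~A) -> A) -> B) -> B) -> B) -> B) -> A): 1 > 0.08, so result = 0.08
  Gödel value = 0.08
Łukasiewicz evaluation:
  (B -> B): min(1, 1 − 0.9 + 0.9) = 1
  ((B -> B) -> A): min(1, 1 − 1 + 0.08) = 0.08
  (((B -> B) -> A) -> B): min(1, 1 − 0.08 + 0.9) = 1
  ~A: Łukasiewicz ¬ gives 1 − 0.08 = 0.92
  ((((B -> B) -> A) -> B) -> ~A): min(1, 1 − 1 + 0.92) = 0.92
  (((((B -> B) -> A) -> B) -> ~A) -> A): min(1, 1 − 0.92 + 0.08) = 0.16
  ((((((B -> B) -> A) -> B) -> ~A) -> A) -> B): min(1, 1 − 0.16 + 0.9) = 1
  (((((((B -> B) -> A) -> B) -> ~A) -> A) -> B) -> B): min(1, 1 − 1 + 0.9) = 0.9
  ((((((((B -> B) -> A) -> B) -> ~A) -> A) -> B) -> B) -> B): min(1, 1 − 0.9 + 0.9) = 1
  (((((((((B -> B) -> A) -> B) -> ~A) -> A) -> B) -> B) -> B) -> B): min(1, 1 − 1 + 0.9) = 0.9
  ((((((((((B -> B) -> A) -> B) -> ~A) -> A) -> B) -> B) -> B) -> B) -> A): min(1, 1 − 0.9 + 0.08) = 0.18
  Łukasiewicz value = 0.18
Difference: 0.08 − 0.18 = -0.10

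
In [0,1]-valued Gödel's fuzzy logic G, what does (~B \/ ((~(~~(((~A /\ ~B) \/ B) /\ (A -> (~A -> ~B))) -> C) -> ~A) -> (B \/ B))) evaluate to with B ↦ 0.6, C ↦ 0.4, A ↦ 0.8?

~B: Gödel ¬ of 0.6 = 0 (operand ≠ 0)
~A: Gödel ¬ of 0.8 = 0 (operand ≠ 0)
~B: Gödel ¬ of 0.6 = 0 (operand ≠ 0)
(~A /\ ~B) = min(0, 0) = 0
((~A /\ ~B) \/ B) = max(0, 0.6) = 0.6
~A: Gödel ¬ of 0.8 = 0 (operand ≠ 0)
~B: Gödel ¬ of 0.6 = 0 (operand ≠ 0)
(~A -> ~B): 0 ≤ 0, so result = 1
(A -> (~A -> ~B)): 0.8 ≤ 1, so result = 1
(((~A /\ ~B) \/ B) /\ (A -> (~A -> ~B))) = min(0.6, 1) = 0.6
~(((~A /\ ~B) \/ B) /\ (A -> (~A -> ~B))): Gödel ¬ of 0.6 = 0 (operand ≠ 0)
~~(((~A /\ ~B) \/ B) /\ (A -> (~A -> ~B))): Gödel ¬ of 0 = 1 (operand is 0)
(~~(((~A /\ ~B) \/ B) /\ (A -> (~A -> ~B))) -> C): 1 > 0.4, so result = 0.4
~(~~(((~A /\ ~B) \/ B) /\ (A -> (~A -> ~B))) -> C): Gödel ¬ of 0.4 = 0 (operand ≠ 0)
~A: Gödel ¬ of 0.8 = 0 (operand ≠ 0)
(~(~~(((~A /\ ~B) \/ B) /\ (A -> (~A -> ~B))) -> C) -> ~A): 0 ≤ 0, so result = 1
(B \/ B) = max(0.6, 0.6) = 0.6
((~(~~(((~A /\ ~B) \/ B) /\ (A -> (~A -> ~B))) -> C) -> ~A) -> (B \/ B)): 1 > 0.6, so result = 0.6
(~B \/ ((~(~~(((~A /\ ~B) \/ B) /\ (A -> (~A -> ~B))) -> C) -> ~A) -> (B \/ B))) = max(0, 0.6) = 0.6

0.60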